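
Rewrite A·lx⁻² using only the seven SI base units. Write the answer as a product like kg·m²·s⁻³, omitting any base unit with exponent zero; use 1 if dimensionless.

lx = lm/m² (illuminance = luminous flux per area),
    = m⁻²·cd.
So lx⁻² = m⁴·cd⁻².
Combining: A·lx⁻² = A · (m⁴·cd⁻²) = m⁴·A·cd⁻².

m⁴·A·cd⁻²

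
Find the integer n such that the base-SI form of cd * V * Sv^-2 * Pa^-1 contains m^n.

V = kg·m²·s⁻³·A⁻¹.
Sv = m²·s⁻².
So Sv⁻² = m⁻⁴·s⁴.
Pa = kg·m⁻¹·s⁻².
So Pa⁻¹ = kg⁻¹·m·s².
Combining: cd·V·Sv⁻²·Pa⁻¹ = cd · (kg·m²·s⁻³·A⁻¹) · (m⁻⁴·s⁴) · (kg⁻¹·m·s²) = m⁻¹·s³·A⁻¹·cd.
The exponent of m is -1.

-1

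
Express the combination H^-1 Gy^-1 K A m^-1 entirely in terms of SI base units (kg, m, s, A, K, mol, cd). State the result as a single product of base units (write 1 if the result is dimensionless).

H = kg·m²·s⁻²·A⁻².
So H⁻¹ = kg⁻¹·m⁻²·s²·A².
Gy = m²·s⁻².
So Gy⁻¹ = m⁻²·s².
Combining: H⁻¹·Gy⁻¹·K·A·m⁻¹ = (kg⁻¹·m⁻²·s²·A²) · (m⁻²·s²) · K · A · m⁻¹ = kg⁻¹·m⁻⁵·s⁴·A³·K.

kg⁻¹·m⁻⁵·s⁴·A³·K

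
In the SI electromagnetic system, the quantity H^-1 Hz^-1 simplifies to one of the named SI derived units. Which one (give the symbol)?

S

H = kg·m²·s⁻²·A⁻².
So H⁻¹ = kg⁻¹·m⁻²·s²·A².
Hz = s⁻¹.
So Hz⁻¹ = s.
Combining: H⁻¹·Hz⁻¹ = (kg⁻¹·m⁻²·s²·A²) · s = kg⁻¹·m⁻²·s³·A².
kg⁻¹·m⁻²·s³·A² is the base-SI form of the siemens.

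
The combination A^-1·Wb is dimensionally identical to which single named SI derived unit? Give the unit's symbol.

H

Wb = kg·m²·s⁻²·A⁻¹.
Combining: A⁻¹·Wb = A⁻¹ · (kg·m²·s⁻²·A⁻¹) = kg·m²·s⁻²·A⁻².
kg·m²·s⁻²·A⁻² is the base-SI form of the henry.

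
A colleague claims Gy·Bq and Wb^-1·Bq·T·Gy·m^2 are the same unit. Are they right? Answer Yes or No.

Yes

Left side:
  Gy = J/kg (absorbed dose = energy per mass),
      = m²·s⁻².
  Bq = 1/s = s⁻¹ (activity is decays per second).
  Combining: Gy·Bq = (m²·s⁻²) · s⁻¹ = m²·s⁻³.
Right side:
  Wb = kg·m²·s⁻²·A⁻¹.
  So Wb⁻¹ = kg⁻¹·m⁻²·s²·A.
  Bq = s⁻¹.
  T = kg·s⁻²·A⁻¹.
  Gy = m²·s⁻².
  Combining: Wb⁻¹·Bq·T·Gy·m² = (kg⁻¹·m⁻²·s²·A) · s⁻¹ · (kg·s⁻²·A⁻¹) · (m²·s⁻²) · m² = m²·s⁻³.
Both reduce to m²·s⁻³.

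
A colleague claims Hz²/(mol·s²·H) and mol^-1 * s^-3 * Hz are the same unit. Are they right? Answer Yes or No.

Left side:
  Hz = 1/s = s⁻¹ (frequency is cycles per second).
  So Hz² = s⁻².
  H = Wb/A (inductance = flux per current),
      = kg·m²·s⁻²·A⁻².
  So H⁻¹ = kg⁻¹·m⁻²·s²·A².
  Combining: mol⁻¹·s⁻²·Hz²·H⁻¹ = mol⁻¹ · s⁻² · s⁻² · (kg⁻¹·m⁻²·s²·A²) = kg⁻¹·m⁻²·s⁻²·A²·mol⁻¹.
Right side:
  Hz = 1/s = s⁻¹ (frequency is cycles per second).
  Combining: mol⁻¹·s⁻³·Hz = mol⁻¹ · s⁻³ · s⁻¹ = s⁻⁴·mol⁻¹.
Left is kg⁻¹·m⁻²·s⁻²·A²·mol⁻¹; right is s⁻⁴·mol⁻¹ — different.

No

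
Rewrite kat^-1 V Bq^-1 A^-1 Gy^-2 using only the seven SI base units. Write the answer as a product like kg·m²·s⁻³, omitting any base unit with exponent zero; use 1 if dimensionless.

kg·m⁻²·s³·A⁻²·mol⁻¹

kat = mol/s = s⁻¹·mol (catalytic activity).
So kat⁻¹ = s·mol⁻¹.
V = W/A (potential = power per current),
    = kg·m²·s⁻³·A⁻¹.
Bq = 1/s = s⁻¹ (activity is decays per second).
So Bq⁻¹ = s.
Gy = J/kg (absorbed dose = energy per mass),
    = m²·s⁻².
So Gy⁻² = m⁻⁴·s⁴.
Combining: kat⁻¹·V·Bq⁻¹·A⁻¹·Gy⁻² = (s·mol⁻¹) · (kg·m²·s⁻³·A⁻¹) · s · A⁻¹ · (m⁻⁴·s⁴) = kg·m⁻²·s³·A⁻²·mol⁻¹.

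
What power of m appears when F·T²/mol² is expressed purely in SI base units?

-2

F = C/V (capacitance = charge per voltage),
    = A·s/(kg·m²·s⁻³·A⁻¹) (substituting C and V),
    = kg⁻¹·m⁻²·s⁴·A².
T = Wb/m² (flux density = flux per area),
    = kg·s⁻²·A⁻¹.
So T² = kg²·s⁻⁴·A⁻².
Combining: F·T²·mol⁻² = (kg⁻¹·m⁻²·s⁴·A²) · (kg²·s⁻⁴·A⁻²) · mol⁻² = kg·m⁻²·mol⁻².
The exponent of m is -2.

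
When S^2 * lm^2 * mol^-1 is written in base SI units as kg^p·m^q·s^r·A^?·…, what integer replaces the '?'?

S = kg⁻¹·m⁻²·s³·A².
So S² = kg⁻²·m⁻⁴·s⁶·A⁴.
lm = cd.
So lm² = cd².
Combining: S²·lm²·mol⁻¹ = (kg⁻²·m⁻⁴·s⁶·A⁴) · cd² · mol⁻¹ = kg⁻²·m⁻⁴·s⁶·A⁴·mol⁻¹·cd².
The exponent of A is 4.

4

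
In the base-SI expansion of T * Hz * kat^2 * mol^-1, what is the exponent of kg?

1

T = kg·s⁻²·A⁻¹.
Hz = s⁻¹.
kat = s⁻¹·mol.
So kat² = s⁻²·mol².
Combining: T·Hz·kat²·mol⁻¹ = (kg·s⁻²·A⁻¹) · s⁻¹ · (s⁻²·mol²) · mol⁻¹ = kg·s⁻⁵·A⁻¹·mol.
The exponent of kg is 1.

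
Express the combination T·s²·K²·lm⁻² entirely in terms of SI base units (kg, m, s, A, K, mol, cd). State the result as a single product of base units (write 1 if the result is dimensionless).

T = kg·s⁻²·A⁻¹.
lm = cd.
So lm⁻² = cd⁻².
Combining: T·s²·K²·lm⁻² = (kg·s⁻²·A⁻¹) · s² · K² · cd⁻² = kg·A⁻¹·K²·cd⁻².

kg·A⁻¹·K²·cd⁻²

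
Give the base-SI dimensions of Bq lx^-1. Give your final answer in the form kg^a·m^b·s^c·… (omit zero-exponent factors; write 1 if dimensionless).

Bq = s⁻¹.
lx = m⁻²·cd.
So lx⁻¹ = m²·cd⁻¹.
Combining: Bq·lx⁻¹ = s⁻¹ · (m²·cd⁻¹) = m²·s⁻¹·cd⁻¹.

m²·s⁻¹·cd⁻¹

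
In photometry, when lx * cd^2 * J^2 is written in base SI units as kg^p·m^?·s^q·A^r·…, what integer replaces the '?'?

2

lx = lm/m² (illuminance = luminous flux per area),
    = m⁻²·cd.
J = N·m (work = force × distance),
    = kg·m²·s⁻².
So J² = kg²·m⁴·s⁻⁴.
Combining: lx·cd²·J² = (m⁻²·cd) · cd² · (kg²·m⁴·s⁻⁴) = kg²·m²·s⁻⁴·cd³.
The exponent of m is 2.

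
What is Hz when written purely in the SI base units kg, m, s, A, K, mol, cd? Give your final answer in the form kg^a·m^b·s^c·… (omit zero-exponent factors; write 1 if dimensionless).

Hz = 1/s = s⁻¹ (frequency is cycles per second).

s⁻¹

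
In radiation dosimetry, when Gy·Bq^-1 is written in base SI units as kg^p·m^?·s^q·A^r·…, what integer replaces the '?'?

Gy = J/kg (absorbed dose = energy per mass),
    = m²·s⁻².
Bq = 1/s = s⁻¹ (activity is decays per second).
So Bq⁻¹ = s.
Combining: Gy·Bq⁻¹ = (m²·s⁻²) · s = m²·s⁻¹.
The exponent of m is 2.

2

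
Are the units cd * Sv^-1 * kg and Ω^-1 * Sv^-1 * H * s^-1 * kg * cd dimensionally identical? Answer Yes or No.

Left side:
  Sv = J/kg (equivalent dose = energy per mass),
      = m²·s⁻².
  So Sv⁻¹ = m⁻²·s².
  Combining: cd·Sv⁻¹·kg = cd · (m⁻²·s²) · kg = kg·m⁻²·s²·cd.
Right side:
  Ω = V/A (resistance = voltage per current),
      = kg·m²·s⁻³·A⁻².
  So Ω⁻¹ = kg⁻¹·m⁻²·s³·A².
  Sv = J/kg (equivalent dose = energy per mass),
      = m²·s⁻².
  So Sv⁻¹ = m⁻²·s².
  H = Wb/A (inductance = flux per current),
      = kg·m²·s⁻²·A⁻².
  Combining: Ω⁻¹·Sv⁻¹·H·s⁻¹·kg·cd = (kg⁻¹·m⁻²·s³·A²) · (m⁻²·s²) · (kg·m²·s⁻²·A⁻²) · s⁻¹ · kg · cd = kg·m⁻²·s²·cd.
Both reduce to kg·m⁻²·s²·cd.

Yes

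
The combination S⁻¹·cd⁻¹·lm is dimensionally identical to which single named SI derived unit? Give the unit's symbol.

S = kg⁻¹·m⁻²·s³·A².
So S⁻¹ = kg·m²·s⁻³·A⁻².
lm = cd.
Combining: S⁻¹·cd⁻¹·lm = (kg·m²·s⁻³·A⁻²) · cd⁻¹ · cd = kg·m²·s⁻³·A⁻².
kg·m²·s⁻³·A⁻² is the base-SI form of the ohm.

Ω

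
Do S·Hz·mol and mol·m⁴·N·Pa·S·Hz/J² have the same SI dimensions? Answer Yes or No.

Left side:
  S = kg⁻¹·m⁻²·s³·A².
  Hz = s⁻¹.
  Combining: S·Hz·mol = (kg⁻¹·m⁻²·s³·A²) · s⁻¹ · mol = kg⁻¹·m⁻²·s²·A²·mol.
Right side:
  J = kg·m²·s⁻².
  So J⁻² = kg⁻²·m⁻⁴·s⁴.
  N = kg·m·s⁻².
  Pa = kg·m⁻¹·s⁻².
  S = kg⁻¹·m⁻²·s³·A².
  Hz = s⁻¹.
  Combining: mol·m⁴·J⁻²·N·Pa·S·Hz = mol · m⁴ · (kg⁻²·m⁻⁴·s⁴) · (kg·m·s⁻²) · (kg·m⁻¹·s⁻²) · (kg⁻¹·m⁻²·s³·A²) · s⁻¹ = kg⁻¹·m⁻²·s²·A²·mol.
Both reduce to kg⁻¹·m⁻²·s²·A²·mol.

Yes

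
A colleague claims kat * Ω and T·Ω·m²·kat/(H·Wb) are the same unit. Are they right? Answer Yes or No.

No

Left side:
  kat = mol/s = s⁻¹·mol (catalytic activity).
  Ω = V/A (resistance = voltage per current),
      = kg·m²·s⁻³·A⁻².
  Combining: kat·Ω = (s⁻¹·mol) · (kg·m²·s⁻³·A⁻²) = kg·m²·s⁻⁴·A⁻²·mol.
Right side:
  T = kg·s⁻²·A⁻¹.
  Ω = kg·m²·s⁻³·A⁻².
  H = kg·m²·s⁻²·A⁻².
  So H⁻¹ = kg⁻¹·m⁻²·s²·A².
  Wb = kg·m²·s⁻²·A⁻¹.
  So Wb⁻¹ = kg⁻¹·m⁻²·s²·A.
  kat = s⁻¹·mol.
  Combining: T·Ω·H⁻¹·m²·Wb⁻¹·kat = (kg·s⁻²·A⁻¹) · (kg·m²·s⁻³·A⁻²) · (kg⁻¹·m⁻²·s²·A²) · m² · (kg⁻¹·m⁻²·s²·A) · (s⁻¹·mol) = s⁻²·mol.
Left is kg·m²·s⁻⁴·A⁻²·mol; right is s⁻²·mol — different.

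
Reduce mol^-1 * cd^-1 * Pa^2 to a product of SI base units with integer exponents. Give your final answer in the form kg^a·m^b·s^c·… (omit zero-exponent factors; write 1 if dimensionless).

Pa = N/m² (pressure = force per area),
    = kg·m⁻¹·s⁻².
So Pa² = kg²·m⁻²·s⁻⁴.
Combining: mol⁻¹·cd⁻¹·Pa² = mol⁻¹ · cd⁻¹ · (kg²·m⁻²·s⁻⁴) = kg²·m⁻²·s⁻⁴·mol⁻¹·cd⁻¹.

kg²·m⁻²·s⁻⁴·mol⁻¹·cd⁻¹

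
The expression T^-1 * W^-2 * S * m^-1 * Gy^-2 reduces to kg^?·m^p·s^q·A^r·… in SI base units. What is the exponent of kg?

-4

T = Wb/m² (flux density = flux per area),
    = kg·s⁻²·A⁻¹.
So T⁻¹ = kg⁻¹·s²·A.
W = J/s (power = energy per time),
    = kg·m²·s⁻³.
So W⁻² = kg⁻²·m⁻⁴·s⁶.
S = 1/Ω (conductance is reciprocal resistance),
    = kg⁻¹·m⁻²·s³·A².
Gy = J/kg (absorbed dose = energy per mass),
    = m²·s⁻².
So Gy⁻² = m⁻⁴·s⁴.
Combining: T⁻¹·W⁻²·S·m⁻¹·Gy⁻² = (kg⁻¹·s²·A) · (kg⁻²·m⁻⁴·s⁶) · (kg⁻¹·m⁻²·s³·A²) · m⁻¹ · (m⁻⁴·s⁴) = kg⁻⁴·m⁻¹¹·s¹⁵·A³.
The exponent of kg is -4.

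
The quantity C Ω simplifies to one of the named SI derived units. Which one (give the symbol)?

Wb

C = A·s = s·A (charge = current × time).
Ω = V/A (resistance = voltage per current),
    = kg·m²·s⁻³·A⁻².
Combining: C·Ω = (s·A) · (kg·m²·s⁻³·A⁻²) = kg·m²·s⁻²·A⁻¹.
kg·m²·s⁻²·A⁻¹ is the base-SI form of the weber.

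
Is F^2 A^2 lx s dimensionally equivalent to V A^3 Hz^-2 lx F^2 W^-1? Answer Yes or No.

No

Left side:
  F = C/V (capacitance = charge per voltage),
      = A·s/(kg·m²·s⁻³·A⁻¹) (substituting C and V),
      = kg⁻¹·m⁻²·s⁴·A².
  So F² = kg⁻²·m⁻⁴·s⁸·A⁴.
  lx = lm/m² (illuminance = luminous flux per area),
      = m⁻²·cd.
  Combining: F²·A²·lx·s = (kg⁻²·m⁻⁴·s⁸·A⁴) · A² · (m⁻²·cd) · s = kg⁻²·m⁻⁶·s⁹·A⁶·cd.
Right side:
  V = W/A (potential = power per current),
      = kg·m²·s⁻³·A⁻¹.
  Hz = 1/s = s⁻¹ (frequency is cycles per second).
  So Hz⁻² = s².
  lx = lm/m² (illuminance = luminous flux per area),
      = m⁻²·cd.
  F = C/V (capacitance = charge per voltage),
      = A·s/(kg·m²·s⁻³·A⁻¹) (substituting C and V),
      = kg⁻¹·m⁻²·s⁴·A².
  So F² = kg⁻²·m⁻⁴·s⁸·A⁴.
  W = J/s (power = energy per time),
      = kg·m²·s⁻³.
  So W⁻¹ = kg⁻¹·m⁻²·s³.
  Combining: V·A³·Hz⁻²·lx·F²·W⁻¹ = (kg·m²·s⁻³·A⁻¹) · A³ · s² · (m⁻²·cd) · (kg⁻²·m⁻⁴·s⁸·A⁴) · (kg⁻¹·m⁻²·s³) = kg⁻²·m⁻⁶·s¹⁰·A⁶·cd.
Left is kg⁻²·m⁻⁶·s⁹·A⁶·cd; right is kg⁻²·m⁻⁶·s¹⁰·A⁶·cd — different.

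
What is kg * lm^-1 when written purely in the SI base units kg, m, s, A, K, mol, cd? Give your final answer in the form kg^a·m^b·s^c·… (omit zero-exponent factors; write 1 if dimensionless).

kg·cd⁻¹

lm = cd.
So lm⁻¹ = cd⁻¹.
Combining: kg·lm⁻¹ = kg · cd⁻¹ = kg·cd⁻¹.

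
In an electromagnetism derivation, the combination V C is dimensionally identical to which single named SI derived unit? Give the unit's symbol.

V = W/A (potential = power per current),
    = kg·m²·s⁻³·A⁻¹.
C = A·s = s·A (charge = current × time).
Combining: V·C = (kg·m²·s⁻³·A⁻¹) · (s·A) = kg·m²·s⁻².
kg·m²·s⁻² is the base-SI form of the joule.

J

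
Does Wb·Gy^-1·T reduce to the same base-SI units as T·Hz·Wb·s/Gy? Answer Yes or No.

Left side:
  Wb = V·s (flux: a volt is a weber per second),
      = kg·m²·s⁻²·A⁻¹.
  Gy = J/kg (absorbed dose = energy per mass),
      = m²·s⁻².
  So Gy⁻¹ = m⁻²·s².
  T = Wb/m² (flux density = flux per area),
      = kg·s⁻²·A⁻¹.
  Combining: Wb·Gy⁻¹·T = (kg·m²·s⁻²·A⁻¹) · (m⁻²·s²) · (kg·s⁻²·A⁻¹) = kg²·s⁻²·A⁻².
Right side:
  T = Wb/m² (flux density = flux per area),
      = kg·s⁻²·A⁻¹.
  Hz = 1/s = s⁻¹ (frequency is cycles per second).
  Wb = V·s (flux: a volt is a weber per second),
      = kg·m²·s⁻²·A⁻¹.
  Gy = J/kg (absorbed dose = energy per mass),
      = m²·s⁻².
  So Gy⁻¹ = m⁻²·s².
  Combining: T·Hz·Wb·Gy⁻¹·s = (kg·s⁻²·A⁻¹) · s⁻¹ · (kg·m²·s⁻²·A⁻¹) · (m⁻²·s²) · s = kg²·s⁻²·A⁻².
Both reduce to kg²·s⁻²·A⁻².

Yes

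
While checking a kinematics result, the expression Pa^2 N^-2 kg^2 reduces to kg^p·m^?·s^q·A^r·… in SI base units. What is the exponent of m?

-4

Pa = N/m² (pressure = force per area),
    = kg·m⁻¹·s⁻².
So Pa² = kg²·m⁻²·s⁻⁴.
N = kg·m/s² = kg·m·s⁻² (force = mass × acceleration).
So N⁻² = kg⁻²·m⁻²·s⁴.
Combining: Pa²·N⁻²·kg² = (kg²·m⁻²·s⁻⁴) · (kg⁻²·m⁻²·s⁴) · kg² = kg²·m⁻⁴.
The exponent of m is -4.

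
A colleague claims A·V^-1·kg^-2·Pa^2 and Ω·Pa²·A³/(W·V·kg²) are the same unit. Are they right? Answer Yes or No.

Yes

Left side:
  V = W/A (potential = power per current),
      = kg·m²·s⁻³·A⁻¹.
  So V⁻¹ = kg⁻¹·m⁻²·s³·A.
  Pa = N/m² (pressure = force per area),
      = kg·m⁻¹·s⁻².
  So Pa² = kg²·m⁻²·s⁻⁴.
  Combining: A·V⁻¹·kg⁻²·Pa² = A · (kg⁻¹·m⁻²·s³·A) · kg⁻² · (kg²·m⁻²·s⁻⁴) = kg⁻¹·m⁻⁴·s⁻¹·A².
Right side:
  W = J/s (power = energy per time),
      = kg·m²·s⁻³.
  So W⁻¹ = kg⁻¹·m⁻²·s³.
  Ω = V/A (resistance = voltage per current),
      = kg·m²·s⁻³·A⁻².
  V = W/A (potential = power per current),
      = kg·m²·s⁻³·A⁻¹.
  So V⁻¹ = kg⁻¹·m⁻²·s³·A.
  Pa = N/m² (pressure = force per area),
      = kg·m⁻¹·s⁻².
  So Pa² = kg²·m⁻²·s⁻⁴.
  Combining: W⁻¹·Ω·V⁻¹·kg⁻²·Pa²·A³ = (kg⁻¹·m⁻²·s³) · (kg·m²·s⁻³·A⁻²) · (kg⁻¹·m⁻²·s³·A) · kg⁻² · (kg²·m⁻²·s⁻⁴) · A³ = kg⁻¹·m⁻⁴·s⁻¹·A².
Both reduce to kg⁻¹·m⁻⁴·s⁻¹·A².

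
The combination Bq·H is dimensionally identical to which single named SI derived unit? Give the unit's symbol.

Bq = 1/s = s⁻¹ (activity is decays per second).
H = Wb/A (inductance = flux per current),
    = kg·m²·s⁻²·A⁻².
Combining: Bq·H = s⁻¹ · (kg·m²·s⁻²·A⁻²) = kg·m²·s⁻³·A⁻².
kg·m²·s⁻³·A⁻² is the base-SI form of the ohm.

Ω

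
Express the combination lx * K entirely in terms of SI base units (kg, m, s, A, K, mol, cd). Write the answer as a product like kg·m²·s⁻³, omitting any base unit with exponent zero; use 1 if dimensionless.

lx = lm/m² (illuminance = luminous flux per area),
    = m⁻²·cd.
Combining: lx·K = (m⁻²·cd) · K = m⁻²·K·cd.

m⁻²·K·cd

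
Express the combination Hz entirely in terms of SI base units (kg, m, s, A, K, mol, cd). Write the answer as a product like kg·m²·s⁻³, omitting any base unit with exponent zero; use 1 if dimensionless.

s⁻¹

Hz = s⁻¹.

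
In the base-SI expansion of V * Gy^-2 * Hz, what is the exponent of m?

V = kg·m²·s⁻³·A⁻¹.
Gy = m²·s⁻².
So Gy⁻² = m⁻⁴·s⁴.
Hz = s⁻¹.
Combining: V·Gy⁻²·Hz = (kg·m²·s⁻³·A⁻¹) · (m⁻⁴·s⁴) · s⁻¹ = kg·m⁻²·A⁻¹.
The exponent of m is -2.

-2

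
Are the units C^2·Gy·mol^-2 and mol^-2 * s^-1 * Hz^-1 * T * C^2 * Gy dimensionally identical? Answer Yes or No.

Left side:
  C = A·s = s·A (charge = current × time).
  So C² = s²·A².
  Gy = J/kg (absorbed dose = energy per mass),
      = m²·s⁻².
  Combining: C²·Gy·mol⁻² = (s²·A²) · (m²·s⁻²) · mol⁻² = m²·A²·mol⁻².
Right side:
  Hz = s⁻¹.
  So Hz⁻¹ = s.
  T = kg·s⁻²·A⁻¹.
  C = s·A.
  So C² = s²·A².
  Gy = m²·s⁻².
  Combining: mol⁻²·s⁻¹·Hz⁻¹·T·C²·Gy = mol⁻² · s⁻¹ · s · (kg·s⁻²·A⁻¹) · (s²·A²) · (m²·s⁻²) = kg·m²·s⁻²·A·mol⁻².
Left is m²·A²·mol⁻²; right is kg·m²·s⁻²·A·mol⁻² — different.

No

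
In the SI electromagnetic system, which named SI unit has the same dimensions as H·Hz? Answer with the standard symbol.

H = Wb/A (inductance = flux per current),
    = kg·m²·s⁻²·A⁻².
Hz = 1/s = s⁻¹ (frequency is cycles per second).
Combining: H·Hz = (kg·m²·s⁻²·A⁻²) · s⁻¹ = kg·m²·s⁻³·A⁻².
kg·m²·s⁻³·A⁻² is the base-SI form of the ohm.

Ω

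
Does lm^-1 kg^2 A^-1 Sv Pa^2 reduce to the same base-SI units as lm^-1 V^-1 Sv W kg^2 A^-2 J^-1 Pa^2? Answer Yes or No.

No

Left side:
  lm = cd.
  So lm⁻¹ = cd⁻¹.
  Sv = m²·s⁻².
  Pa = kg·m⁻¹·s⁻².
  So Pa² = kg²·m⁻²·s⁻⁴.
  Combining: lm⁻¹·kg²·A⁻¹·Sv·Pa² = cd⁻¹ · kg² · A⁻¹ · (m²·s⁻²) · (kg²·m⁻²·s⁻⁴) = kg⁴·s⁻⁶·A⁻¹·cd⁻¹.
Right side:
  lm = cd·sr = cd (luminous flux; sr is dimensionless).
  So lm⁻¹ = cd⁻¹.
  V = W/A (potential = power per current),
      = kg·m²·s⁻³·A⁻¹.
  So V⁻¹ = kg⁻¹·m⁻²·s³·A.
  Sv = J/kg (equivalent dose = energy per mass),
      = m²·s⁻².
  W = J/s (power = energy per time),
      = kg·m²·s⁻³.
  J = N·m (work = force × distance),
      = kg·m²·s⁻².
  So J⁻¹ = kg⁻¹·m⁻²·s².
  Pa = N/m² (pressure = force per area),
      = kg·m⁻¹·s⁻².
  So Pa² = kg²·m⁻²·s⁻⁴.
  Combining: lm⁻¹·V⁻¹·Sv·W·kg²·A⁻²·J⁻¹·Pa² = cd⁻¹ · (kg⁻¹·m⁻²·s³·A) · (m²·s⁻²) · (kg·m²·s⁻³) · kg² · A⁻² · (kg⁻¹·m⁻²·s²) · (kg²·m⁻²·s⁻⁴) = kg³·m⁻²·s⁻⁴·A⁻¹·cd⁻¹.
Left is kg⁴·s⁻⁶·A⁻¹·cd⁻¹; right is kg³·m⁻²·s⁻⁴·A⁻¹·cd⁻¹ — different.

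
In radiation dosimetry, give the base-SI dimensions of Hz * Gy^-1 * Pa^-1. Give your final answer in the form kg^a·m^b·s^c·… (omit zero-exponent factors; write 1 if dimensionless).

Hz = 1/s = s⁻¹ (frequency is cycles per second).
Gy = J/kg (absorbed dose = energy per mass),
    = m²·s⁻².
So Gy⁻¹ = m⁻²·s².
Pa = N/m² (pressure = force per area),
    = kg·m⁻¹·s⁻².
So Pa⁻¹ = kg⁻¹·m·s².
Combining: Hz·Gy⁻¹·Pa⁻¹ = s⁻¹ · (m⁻²·s²) · (kg⁻¹·m·s²) = kg⁻¹·m⁻¹·s³.

kg⁻¹·m⁻¹·s³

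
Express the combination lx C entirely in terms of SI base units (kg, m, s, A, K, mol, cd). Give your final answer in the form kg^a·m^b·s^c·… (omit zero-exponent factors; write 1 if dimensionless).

lx = m⁻²·cd.
C = s·A.
Combining: lx·C = (m⁻²·cd) · (s·A) = m⁻²·s·A·cd.

m⁻²·s·A·cd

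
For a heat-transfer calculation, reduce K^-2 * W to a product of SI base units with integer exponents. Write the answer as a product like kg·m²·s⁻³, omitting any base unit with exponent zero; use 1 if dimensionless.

kg·m²·s⁻³·K⁻²

W = kg·m²·s⁻³.
Combining: K⁻²·W = K⁻² · (kg·m²·s⁻³) = kg·m²·s⁻³·K⁻².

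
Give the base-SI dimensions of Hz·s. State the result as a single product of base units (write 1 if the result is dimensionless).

1

Hz = 1/s = s⁻¹ (frequency is cycles per second).
Combining: Hz·s = s⁻¹ · s = 1.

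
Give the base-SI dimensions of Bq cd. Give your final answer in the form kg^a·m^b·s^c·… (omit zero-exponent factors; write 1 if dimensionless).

Bq = s⁻¹.
Combining: Bq·cd = s⁻¹ · cd = s⁻¹·cd.

s⁻¹·cd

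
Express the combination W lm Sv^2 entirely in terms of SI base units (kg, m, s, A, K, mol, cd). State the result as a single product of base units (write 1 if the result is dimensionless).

kg·m⁶·s⁻⁷·cd

W = kg·m²·s⁻³.
lm = cd.
Sv = m²·s⁻².
So Sv² = m⁴·s⁻⁴.
Combining: W·lm·Sv² = (kg·m²·s⁻³) · cd · (m⁴·s⁻⁴) = kg·m⁶·s⁻⁷·cd.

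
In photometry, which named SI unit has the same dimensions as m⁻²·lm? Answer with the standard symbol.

lx

lm = cd·sr = cd (luminous flux; sr is dimensionless).
Combining: m⁻²·lm = m⁻² · cd = m⁻²·cd.
m⁻²·cd is the base-SI form of the lux.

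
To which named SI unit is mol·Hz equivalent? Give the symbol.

Hz = 1/s = s⁻¹ (frequency is cycles per second).
Combining: mol·Hz = mol · s⁻¹ = s⁻¹·mol.
s⁻¹·mol is the base-SI form of the katal.

kat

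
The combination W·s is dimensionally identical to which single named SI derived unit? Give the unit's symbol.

J

W = J/s (power = energy per time),
    = kg·m²·s⁻³.
Combining: W·s = (kg·m²·s⁻³) · s = kg·m²·s⁻².
kg·m²·s⁻² is the base-SI form of the joule.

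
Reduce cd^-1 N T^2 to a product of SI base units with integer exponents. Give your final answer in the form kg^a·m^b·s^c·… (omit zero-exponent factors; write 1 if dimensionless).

kg³·m·s⁻⁶·A⁻²·cd⁻¹

N = kg·m/s² = kg·m·s⁻² (force = mass × acceleration).
T = Wb/m² (flux density = flux per area),
    = kg·s⁻²·A⁻¹.
So T² = kg²·s⁻⁴·A⁻².
Combining: cd⁻¹·N·T² = cd⁻¹ · (kg·m·s⁻²) · (kg²·s⁻⁴·A⁻²) = kg³·m·s⁻⁶·A⁻²·cd⁻¹.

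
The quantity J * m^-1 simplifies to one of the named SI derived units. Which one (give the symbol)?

J = kg·m²·s⁻².
Combining: J·m⁻¹ = (kg·m²·s⁻²) · m⁻¹ = kg·m·s⁻².
kg·m·s⁻² is the base-SI form of the newton.

N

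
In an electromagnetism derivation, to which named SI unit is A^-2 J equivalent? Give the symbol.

J = kg·m²·s⁻².
Combining: A⁻²·J = A⁻² · (kg·m²·s⁻²) = kg·m²·s⁻²·A⁻².
kg·m²·s⁻²·A⁻² is the base-SI form of the henry.

H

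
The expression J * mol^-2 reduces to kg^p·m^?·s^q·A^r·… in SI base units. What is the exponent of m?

2

J = N·m (work = force × distance),
    = kg·m²·s⁻².
Combining: J·mol⁻² = (kg·m²·s⁻²) · mol⁻² = kg·m²·s⁻²·mol⁻².
The exponent of m is 2.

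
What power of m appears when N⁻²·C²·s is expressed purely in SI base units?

N = kg·m·s⁻².
So N⁻² = kg⁻²·m⁻²·s⁴.
C = s·A.
So C² = s²·A².
Combining: N⁻²·C²·s = (kg⁻²·m⁻²·s⁴) · (s²·A²) · s = kg⁻²·m⁻²·s⁷·A².
The exponent of m is -2.

-2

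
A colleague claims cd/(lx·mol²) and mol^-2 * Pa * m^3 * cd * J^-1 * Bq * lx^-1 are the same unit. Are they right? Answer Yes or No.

No

Left side:
  lx = m⁻²·cd.
  So lx⁻¹ = m²·cd⁻¹.
  Combining: cd·lx⁻¹·mol⁻² = cd · (m²·cd⁻¹) · mol⁻² = m²·mol⁻².
Right side:
  Pa = N/m² (pressure = force per area),
      = kg·m⁻¹·s⁻².
  J = N·m (work = force × distance),
      = kg·m²·s⁻².
  So J⁻¹ = kg⁻¹·m⁻²·s².
  Bq = 1/s = s⁻¹ (activity is decays per second).
  lx = lm/m² (illuminance = luminous flux per area),
      = m⁻²·cd.
  So lx⁻¹ = m²·cd⁻¹.
  Combining: mol⁻²·Pa·m³·cd·J⁻¹·Bq·lx⁻¹ = mol⁻² · (kg·m⁻¹·s⁻²) · m³ · cd · (kg⁻¹·m⁻²·s²) · s⁻¹ · (m²·cd⁻¹) = m²·s⁻¹·mol⁻².
Left is m²·mol⁻²; right is m²·s⁻¹·mol⁻² — different.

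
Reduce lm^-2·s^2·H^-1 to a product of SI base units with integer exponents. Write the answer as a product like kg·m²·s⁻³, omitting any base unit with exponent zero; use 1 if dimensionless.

lm = cd·sr = cd (luminous flux; sr is dimensionless).
So lm⁻² = cd⁻².
H = Wb/A (inductance = flux per current),
    = kg·m²·s⁻²·A⁻².
So H⁻¹ = kg⁻¹·m⁻²·s²·A².
Combining: lm⁻²·s²·H⁻¹ = cd⁻² · s² · (kg⁻¹·m⁻²·s²·A²) = kg⁻¹·m⁻²·s⁴·A²·cd⁻².

kg⁻¹·m⁻²·s⁴·A²·cd⁻²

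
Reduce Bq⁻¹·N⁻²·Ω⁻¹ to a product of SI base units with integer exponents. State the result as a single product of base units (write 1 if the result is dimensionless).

Bq = 1/s = s⁻¹ (activity is decays per second).
So Bq⁻¹ = s.
N = kg·m/s² = kg·m·s⁻² (force = mass × acceleration).
So N⁻² = kg⁻²·m⁻²·s⁴.
Ω = V/A (resistance = voltage per current),
    = kg·m²·s⁻³·A⁻².
So Ω⁻¹ = kg⁻¹·m⁻²·s³·A².
Combining: Bq⁻¹·N⁻²·Ω⁻¹ = s · (kg⁻²·m⁻²·s⁴) · (kg⁻¹·m⁻²·s³·A²) = kg⁻³·m⁻⁴·s⁸·A².

kg⁻³·m⁻⁴·s⁸·A²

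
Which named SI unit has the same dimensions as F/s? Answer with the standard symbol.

F = C/V (capacitance = charge per voltage),
    = A·s/(kg·m²·s⁻³·A⁻¹) (substituting C and V),
    = kg⁻¹·m⁻²·s⁴·A².
Combining: F·s⁻¹ = (kg⁻¹·m⁻²·s⁴·A²) · s⁻¹ = kg⁻¹·m⁻²·s³·A².
kg⁻¹·m⁻²·s³·A² is the base-SI form of the siemens.

S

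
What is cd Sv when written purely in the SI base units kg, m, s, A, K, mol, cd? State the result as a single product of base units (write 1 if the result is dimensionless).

Sv = J/kg (equivalent dose = energy per mass),
    = m²·s⁻².
Combining: cd·Sv = cd · (m²·s⁻²) = m²·s⁻²·cd.

m²·s⁻²·cd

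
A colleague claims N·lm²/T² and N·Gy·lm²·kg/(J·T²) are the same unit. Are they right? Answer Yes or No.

Left side:
  N = kg·m/s² = kg·m·s⁻² (force = mass × acceleration).
  lm = cd·sr = cd (luminous flux; sr is dimensionless).
  So lm² = cd².
  T = Wb/m² (flux density = flux per area),
      = kg·s⁻²·A⁻¹.
  So T⁻² = kg⁻²·s⁴·A².
  Combining: N·lm²·T⁻² = (kg·m·s⁻²) · cd² · (kg⁻²·s⁴·A²) = kg⁻¹·m·s²·A²·cd².
Right side:
  J = N·m (work = force × distance),
      = kg·m²·s⁻².
  So J⁻¹ = kg⁻¹·m⁻²·s².
  N = kg·m/s² = kg·m·s⁻² (force = mass × acceleration).
  Gy = J/kg (absorbed dose = energy per mass),
      = m²·s⁻².
  lm = cd·sr = cd (luminous flux; sr is dimensionless).
  So lm² = cd².
  T = Wb/m² (flux density = flux per area),
      = kg·s⁻²·A⁻¹.
  So T⁻² = kg⁻²·s⁴·A².
  Combining: J⁻¹·N·Gy·lm²·kg·T⁻² = (kg⁻¹·m⁻²·s²) · (kg·m·s⁻²) · (m²·s⁻²) · cd² · kg · (kg⁻²·s⁴·A²) = kg⁻¹·m·s²·A²·cd².
Both reduce to kg⁻¹·m·s²·A²·cd².

Yes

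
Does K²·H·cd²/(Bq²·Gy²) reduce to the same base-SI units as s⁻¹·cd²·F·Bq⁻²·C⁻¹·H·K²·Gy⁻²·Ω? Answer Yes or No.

No

Left side:
  H = Wb/A (inductance = flux per current),
      = kg·m²·s⁻²·A⁻².
  Bq = 1/s = s⁻¹ (activity is decays per second).
  So Bq⁻² = s².
  Gy = J/kg (absorbed dose = energy per mass),
      = m²·s⁻².
  So Gy⁻² = m⁻⁴·s⁴.
  Combining: K²·H·Bq⁻²·Gy⁻²·cd² = K² · (kg·m²·s⁻²·A⁻²) · s² · (m⁻⁴·s⁴) · cd² = kg·m⁻²·s⁴·A⁻²·K²·cd².
Right side:
  F = C/V (capacitance = charge per voltage),
      = A·s/(kg·m²·s⁻³·A⁻¹) (substituting C and V),
      = kg⁻¹·m⁻²·s⁴·A².
  Bq = 1/s = s⁻¹ (activity is decays per second).
  So Bq⁻² = s².
  C = A·s = s·A (charge = current × time).
  So C⁻¹ = s⁻¹·A⁻¹.
  H = Wb/A (inductance = flux per current),
      = kg·m²·s⁻²·A⁻².
  Gy = J/kg (absorbed dose = energy per mass),
      = m²·s⁻².
  So Gy⁻² = m⁻⁴·s⁴.
  Ω = V/A (resistance = voltage per current),
      = kg·m²·s⁻³·A⁻².
  Combining: s⁻¹·cd²·F·Bq⁻²·C⁻¹·H·K²·Gy⁻²·Ω = s⁻¹ · cd² · (kg⁻¹·m⁻²·s⁴·A²) · s² · (s⁻¹·A⁻¹) · (kg·m²·s⁻²·A⁻²) · K² · (m⁻⁴·s⁴) · (kg·m²·s⁻³·A⁻²) = kg·m⁻²·s³·A⁻³·K²·cd².
Left is kg·m⁻²·s⁴·A⁻²·K²·cd²; right is kg·m⁻²·s³·A⁻³·K²·cd² — different.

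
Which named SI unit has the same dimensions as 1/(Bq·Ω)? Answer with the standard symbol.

Bq = 1/s = s⁻¹ (activity is decays per second).
So Bq⁻¹ = s.
Ω = V/A (resistance = voltage per current),
    = kg·m²·s⁻³·A⁻².
So Ω⁻¹ = kg⁻¹·m⁻²·s³·A².
Combining: Bq⁻¹·Ω⁻¹ = s · (kg⁻¹·m⁻²·s³·A²) = kg⁻¹·m⁻²·s⁴·A².
kg⁻¹·m⁻²·s⁴·A² is the base-SI form of the farad.

F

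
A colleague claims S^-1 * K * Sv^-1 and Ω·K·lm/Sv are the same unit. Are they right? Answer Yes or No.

No

Left side:
  S = 1/Ω (conductance is reciprocal resistance),
      = kg⁻¹·m⁻²·s³·A².
  So S⁻¹ = kg·m²·s⁻³·A⁻².
  Sv = J/kg (equivalent dose = energy per mass),
      = m²·s⁻².
  So Sv⁻¹ = m⁻²·s².
  Combining: S⁻¹·K·Sv⁻¹ = (kg·m²·s⁻³·A⁻²) · K · (m⁻²·s²) = kg·s⁻¹·A⁻²·K.
Right side:
  Ω = V/A (resistance = voltage per current),
      = kg·m²·s⁻³·A⁻².
  lm = cd·sr = cd (luminous flux; sr is dimensionless).
  Sv = J/kg (equivalent dose = energy per mass),
      = m²·s⁻².
  So Sv⁻¹ = m⁻²·s².
  Combining: Ω·K·lm·Sv⁻¹ = (kg·m²·s⁻³·A⁻²) · K · cd · (m⁻²·s²) = kg·s⁻¹·A⁻²·K·cd.
Left is kg·s⁻¹·A⁻²·K; right is kg·s⁻¹·A⁻²·K·cd — different.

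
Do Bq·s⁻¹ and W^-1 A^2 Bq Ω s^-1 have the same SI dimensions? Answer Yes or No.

Left side:
  Bq = s⁻¹.
  Combining: Bq·s⁻¹ = s⁻¹ · s⁻¹ = s⁻².
Right side:
  W = J/s (power = energy per time),
      = kg·m²·s⁻³.
  So W⁻¹ = kg⁻¹·m⁻²·s³.
  Bq = 1/s = s⁻¹ (activity is decays per second).
  Ω = V/A (resistance = voltage per current),
      = kg·m²·s⁻³·A⁻².
  Combining: W⁻¹·A²·Bq·Ω·s⁻¹ = (kg⁻¹·m⁻²·s³) · A² · s⁻¹ · (kg·m²·s⁻³·A⁻²) · s⁻¹ = s⁻².
Both reduce to s⁻².

Yes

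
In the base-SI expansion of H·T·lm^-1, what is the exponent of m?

H = Wb/A (inductance = flux per current),
    = kg·m²·s⁻²·A⁻².
T = Wb/m² (flux density = flux per area),
    = kg·s⁻²·A⁻¹.
lm = cd·sr = cd (luminous flux; sr is dimensionless).
So lm⁻¹ = cd⁻¹.
Combining: H·T·lm⁻¹ = (kg·m²·s⁻²·A⁻²) · (kg·s⁻²·A⁻¹) · cd⁻¹ = kg²·m²·s⁻⁴·A⁻³·cd⁻¹.
The exponent of m is 2.

2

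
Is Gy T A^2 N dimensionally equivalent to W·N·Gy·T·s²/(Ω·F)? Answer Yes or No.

No

Left side:
  Gy = J/kg (absorbed dose = energy per mass),
      = m²·s⁻².
  T = Wb/m² (flux density = flux per area),
      = kg·s⁻²·A⁻¹.
  N = kg·m/s² = kg·m·s⁻² (force = mass × acceleration).
  Combining: Gy·T·A²·N = (m²·s⁻²) · (kg·s⁻²·A⁻¹) · A² · (kg·m·s⁻²) = kg²·m³·s⁻⁶·A.
Right side:
  W = kg·m²·s⁻³.
  Ω = kg·m²·s⁻³·A⁻².
  So Ω⁻¹ = kg⁻¹·m⁻²·s³·A².
  F = kg⁻¹·m⁻²·s⁴·A².
  So F⁻¹ = kg·m²·s⁻⁴·A⁻².
  N = kg·m·s⁻².
  Gy = m²·s⁻².
  T = kg·s⁻²·A⁻¹.
  Combining: W·Ω⁻¹·F⁻¹·N·Gy·T·s² = (kg·m²·s⁻³) · (kg⁻¹·m⁻²·s³·A²) · (kg·m²·s⁻⁴·A⁻²) · (kg·m·s⁻²) · (m²·s⁻²) · (kg·s⁻²·A⁻¹) · s² = kg³·m⁵·s⁻⁸·A⁻¹.
Left is kg²·m³·s⁻⁶·A; right is kg³·m⁵·s⁻⁸·A⁻¹ — different.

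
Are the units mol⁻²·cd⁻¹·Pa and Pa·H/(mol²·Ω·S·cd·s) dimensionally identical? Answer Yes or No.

No

Left side:
  Pa = N/m² (pressure = force per area),
      = kg·m⁻¹·s⁻².
  Combining: mol⁻²·cd⁻¹·Pa = mol⁻² · cd⁻¹ · (kg·m⁻¹·s⁻²) = kg·m⁻¹·s⁻²·mol⁻²·cd⁻¹.
Right side:
  Ω = V/A (resistance = voltage per current),
      = kg·m²·s⁻³·A⁻².
  So Ω⁻¹ = kg⁻¹·m⁻²·s³·A².
  S = 1/Ω (conductance is reciprocal resistance),
      = kg⁻¹·m⁻²·s³·A².
  So S⁻¹ = kg·m²·s⁻³·A⁻².
  Pa = N/m² (pressure = force per area),
      = kg·m⁻¹·s⁻².
  H = Wb/A (inductance = flux per current),
      = kg·m²·s⁻²·A⁻².
  Combining: mol⁻²·Ω⁻¹·S⁻¹·cd⁻¹·Pa·s⁻¹·H = mol⁻² · (kg⁻¹·m⁻²·s³·A²) · (kg·m²·s⁻³·A⁻²) · cd⁻¹ · (kg·m⁻¹·s⁻²) · s⁻¹ · (kg·m²·s⁻²·A⁻²) = kg²·m·s⁻⁵·A⁻²·mol⁻²·cd⁻¹.
Left is kg·m⁻¹·s⁻²·mol⁻²·cd⁻¹; right is kg²·m·s⁻⁵·A⁻²·mol⁻²·cd⁻¹ — different.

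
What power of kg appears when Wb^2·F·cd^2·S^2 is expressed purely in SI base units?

Wb = V·s (flux: a volt is a weber per second),
    = kg·m²·s⁻²·A⁻¹.
So Wb² = kg²·m⁴·s⁻⁴·A⁻².
F = C/V (capacitance = charge per voltage),
    = A·s/(kg·m²·s⁻³·A⁻¹) (substituting C and V),
    = kg⁻¹·m⁻²·s⁴·A².
S = 1/Ω (conductance is reciprocal resistance),
    = kg⁻¹·m⁻²·s³·A².
So S² = kg⁻²·m⁻⁴·s⁶·A⁴.
Combining: Wb²·F·cd²·S² = (kg²·m⁴·s⁻⁴·A⁻²) · (kg⁻¹·m⁻²·s⁴·A²) · cd² · (kg⁻²·m⁻⁴·s⁶·A⁴) = kg⁻¹·m⁻²·s⁶·A⁴·cd².
The exponent of kg is -1.

-1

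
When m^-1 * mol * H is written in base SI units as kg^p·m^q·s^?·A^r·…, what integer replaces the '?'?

H = kg·m²·s⁻²·A⁻².
Combining: m⁻¹·mol·H = m⁻¹ · mol · (kg·m²·s⁻²·A⁻²) = kg·m·s⁻²·A⁻²·mol.
The exponent of s is -2.

-2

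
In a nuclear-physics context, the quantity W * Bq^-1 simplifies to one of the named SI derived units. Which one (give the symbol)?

J

W = J/s (power = energy per time),
    = kg·m²·s⁻³.
Bq = 1/s = s⁻¹ (activity is decays per second).
So Bq⁻¹ = s.
Combining: W·Bq⁻¹ = (kg·m²·s⁻³) · s = kg·m²·s⁻².
kg·m²·s⁻² is the base-SI form of the joule.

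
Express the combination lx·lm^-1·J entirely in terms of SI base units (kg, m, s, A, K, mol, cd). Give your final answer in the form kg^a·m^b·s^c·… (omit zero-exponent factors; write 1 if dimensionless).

kg·s⁻²

lx = m⁻²·cd.
lm = cd.
So lm⁻¹ = cd⁻¹.
J = kg·m²·s⁻².
Combining: lx·lm⁻¹·J = (m⁻²·cd) · cd⁻¹ · (kg·m²·s⁻²) = kg·s⁻².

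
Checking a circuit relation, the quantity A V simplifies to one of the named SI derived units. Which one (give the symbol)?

V = W/A (potential = power per current),
    = kg·m²·s⁻³·A⁻¹.
Combining: A·V = A · (kg·m²·s⁻³·A⁻¹) = kg·m²·s⁻³.
kg·m²·s⁻³ is the base-SI form of the watt.

W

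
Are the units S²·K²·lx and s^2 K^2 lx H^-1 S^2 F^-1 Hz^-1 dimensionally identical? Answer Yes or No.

No

Left side:
  S = kg⁻¹·m⁻²·s³·A².
  So S² = kg⁻²·m⁻⁴·s⁶·A⁴.
  lx = m⁻²·cd.
  Combining: S²·K²·lx = (kg⁻²·m⁻⁴·s⁶·A⁴) · K² · (m⁻²·cd) = kg⁻²·m⁻⁶·s⁶·A⁴·K²·cd.
Right side:
  lx = lm/m² (illuminance = luminous flux per area),
      = m⁻²·cd.
  H = Wb/A (inductance = flux per current),
      = kg·m²·s⁻²·A⁻².
  So H⁻¹ = kg⁻¹·m⁻²·s²·A².
  S = 1/Ω (conductance is reciprocal resistance),
      = kg⁻¹·m⁻²·s³·A².
  So S² = kg⁻²·m⁻⁴·s⁶·A⁴.
  F = C/V (capacitance = charge per voltage),
      = A·s/(kg·m²·s⁻³·A⁻¹) (substituting C and V),
      = kg⁻¹·m⁻²·s⁴·A².
  So F⁻¹ = kg·m²·s⁻⁴·A⁻².
  Hz = 1/s = s⁻¹ (frequency is cycles per second).
  So Hz⁻¹ = s.
  Combining: s²·K²·lx·H⁻¹·S²·F⁻¹·Hz⁻¹ = s² · K² · (m⁻²·cd) · (kg⁻¹·m⁻²·s²·A²) · (kg⁻²·m⁻⁴·s⁶·A⁴) · (kg·m²·s⁻⁴·A⁻²) · s = kg⁻²·m⁻⁶·s⁷·A⁴·K²·cd.
Left is kg⁻²·m⁻⁶·s⁶·A⁴·K²·cd; right is kg⁻²·m⁻⁶·s⁷·A⁴·K²·cd — different.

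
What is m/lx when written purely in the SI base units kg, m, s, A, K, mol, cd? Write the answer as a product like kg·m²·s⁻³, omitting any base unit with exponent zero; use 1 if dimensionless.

lx = lm/m² (illuminance = luminous flux per area),
    = m⁻²·cd.
So lx⁻¹ = m²·cd⁻¹.
Combining: lx⁻¹·m = (m²·cd⁻¹) · m = m³·cd⁻¹.

m³·cd⁻¹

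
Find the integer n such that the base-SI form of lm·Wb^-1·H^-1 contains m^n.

lm = cd·sr = cd (luminous flux; sr is dimensionless).
Wb = V·s (flux: a volt is a weber per second),
    = kg·m²·s⁻²·A⁻¹.
So Wb⁻¹ = kg⁻¹·m⁻²·s²·A.
H = Wb/A (inductance = flux per current),
    = kg·m²·s⁻²·A⁻².
So H⁻¹ = kg⁻¹·m⁻²·s²·A².
Combining: lm·Wb⁻¹·H⁻¹ = cd · (kg⁻¹·m⁻²·s²·A) · (kg⁻¹·m⁻²·s²·A²) = kg⁻²·m⁻⁴·s⁴·A³·cd.
The exponent of m is -4.

-4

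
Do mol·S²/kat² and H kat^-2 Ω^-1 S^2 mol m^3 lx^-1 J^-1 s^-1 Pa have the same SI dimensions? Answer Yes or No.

Left side:
  kat = s⁻¹·mol.
  So kat⁻² = s²·mol⁻².
  S = kg⁻¹·m⁻²·s³·A².
  So S² = kg⁻²·m⁻⁴·s⁶·A⁴.
  Combining: kat⁻²·mol·S² = (s²·mol⁻²) · mol · (kg⁻²·m⁻⁴·s⁶·A⁴) = kg⁻²·m⁻⁴·s⁸·A⁴·mol⁻¹.
Right side:
  H = Wb/A (inductance = flux per current),
      = kg·m²·s⁻²·A⁻².
  kat = mol/s = s⁻¹·mol (catalytic activity).
  So kat⁻² = s²·mol⁻².
  Ω = V/A (resistance = voltage per current),
      = kg·m²·s⁻³·A⁻².
  So Ω⁻¹ = kg⁻¹·m⁻²·s³·A².
  S = 1/Ω (conductance is reciprocal resistance),
      = kg⁻¹·m⁻²·s³·A².
  So S² = kg⁻²·m⁻⁴·s⁶·A⁴.
  lx = lm/m² (illuminance = luminous flux per area),
      = m⁻²·cd.
  So lx⁻¹ = m²·cd⁻¹.
  J = N·m (work = force × distance),
      = kg·m²·s⁻².
  So J⁻¹ = kg⁻¹·m⁻²·s².
  Pa = N/m² (pressure = force per area),
      = kg·m⁻¹·s⁻².
  Combining: H·kat⁻²·Ω⁻¹·S²·mol·m³·lx⁻¹·J⁻¹·s⁻¹·Pa = (kg·m²·s⁻²·A⁻²) · (s²·mol⁻²) · (kg⁻¹·m⁻²·s³·A²) · (kg⁻²·m⁻⁴·s⁶·A⁴) · mol · m³ · (m²·cd⁻¹) · (kg⁻¹·m⁻²·s²) · s⁻¹ · (kg·m⁻¹·s⁻²) = kg⁻²·m⁻²·s⁸·A⁴·mol⁻¹·cd⁻¹.
Left is kg⁻²·m⁻⁴·s⁸·A⁴·mol⁻¹; right is kg⁻²·m⁻²·s⁸·A⁴·mol⁻¹·cd⁻¹ — different.

No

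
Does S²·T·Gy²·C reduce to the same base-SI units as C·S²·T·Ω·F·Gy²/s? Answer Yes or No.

Left side:
  S = kg⁻¹·m⁻²·s³·A².
  So S² = kg⁻²·m⁻⁴·s⁶·A⁴.
  T = kg·s⁻²·A⁻¹.
  Gy = m²·s⁻².
  So Gy² = m⁴·s⁻⁴.
  C = s·A.
  Combining: S²·T·Gy²·C = (kg⁻²·m⁻⁴·s⁶·A⁴) · (kg·s⁻²·A⁻¹) · (m⁴·s⁻⁴) · (s·A) = kg⁻¹·s·A⁴.
Right side:
  C = s·A.
  S = kg⁻¹·m⁻²·s³·A².
  So S² = kg⁻²·m⁻⁴·s⁶·A⁴.
  T = kg·s⁻²·A⁻¹.
  Ω = kg·m²·s⁻³·A⁻².
  F = kg⁻¹·m⁻²·s⁴·A².
  Gy = m²·s⁻².
  So Gy² = m⁴·s⁻⁴.
  Combining: C·S²·T·Ω·s⁻¹·F·Gy² = (s·A) · (kg⁻²·m⁻⁴·s⁶·A⁴) · (kg·s⁻²·A⁻¹) · (kg·m²·s⁻³·A⁻²) · s⁻¹ · (kg⁻¹·m⁻²·s⁴·A²) · (m⁴·s⁻⁴) = kg⁻¹·s·A⁴.
Both reduce to kg⁻¹·s·A⁴.

Yes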